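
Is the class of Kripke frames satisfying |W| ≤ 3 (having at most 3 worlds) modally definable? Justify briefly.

Any modally definable frame class is closed under disjoint unions.
Any modal formula valid on each of 4 disjoint one-world frames is valid on their disjoint union (validity is preserved under disjoint unions). Each one-world frame has |W|=1≤3, but the union has |W|=4.
So no modal formula (or set of formulas) defines exactly the |W|≤3 frames.

No — not modally definable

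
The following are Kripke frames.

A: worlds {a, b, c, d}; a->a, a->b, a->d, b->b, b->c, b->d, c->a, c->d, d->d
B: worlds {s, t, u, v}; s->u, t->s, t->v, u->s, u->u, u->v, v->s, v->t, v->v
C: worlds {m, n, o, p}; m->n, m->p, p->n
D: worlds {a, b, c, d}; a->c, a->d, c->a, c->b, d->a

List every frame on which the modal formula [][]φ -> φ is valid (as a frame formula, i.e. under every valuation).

Frame correspondent (Sahlqvist): forall x exists w (x R^2 w & x = w) — i.e. a generalized confluence (Geach) condition.
A: fails — at c but no w with cR²w and c=w.
B: satisfies the condition.
C: fails — at m but no w with mR²w and m=w.
D: fails — at b but no w with bR²w and b=w.

B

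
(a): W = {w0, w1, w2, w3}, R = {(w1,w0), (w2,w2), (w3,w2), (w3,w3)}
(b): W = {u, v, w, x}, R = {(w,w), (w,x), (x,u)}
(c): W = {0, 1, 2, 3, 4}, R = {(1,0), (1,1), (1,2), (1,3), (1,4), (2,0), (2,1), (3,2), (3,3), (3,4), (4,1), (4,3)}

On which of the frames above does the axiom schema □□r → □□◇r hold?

(a)

This is the axiom for a generalized confluence (Geach) condition; its first-order frame correspondent is ∀x ∀z (xR²z → ∃w (xR²w ∧ zRw)).
(a): satisfies the condition.
(b): fails — wR²u but no t with wR²t and uRt.
(c): fails — 1R²0 but no w with 1R²w and 0Rw.
Valid on: (a).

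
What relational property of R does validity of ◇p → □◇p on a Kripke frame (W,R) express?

Suppose ◇p→□◇p is valid. Take Rxy, Rxz and set V(p)={y}. Then ◇p at x, so □◇p at x, so ◇p at z, so some w with Rzw has p; w=y, i.e. Rzy. By symmetry of the argument, Ryz.
The converse is a direct semantic check.
So the correspondent is the Euclidean property.

the Euclidean property: ∀x ∀y ∀z (Rxy ∧ Rxz → Ryz)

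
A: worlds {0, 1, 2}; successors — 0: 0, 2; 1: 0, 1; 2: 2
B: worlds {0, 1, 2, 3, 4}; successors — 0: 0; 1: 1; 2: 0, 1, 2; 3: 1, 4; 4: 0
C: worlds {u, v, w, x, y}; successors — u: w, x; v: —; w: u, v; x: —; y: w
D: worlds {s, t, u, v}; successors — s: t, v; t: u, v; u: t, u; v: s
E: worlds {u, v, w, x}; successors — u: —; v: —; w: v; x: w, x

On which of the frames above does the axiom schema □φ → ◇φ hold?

A, B, D

Frame correspondent (Sahlqvist): ∀x ∃y Rxy — i.e. seriality.
A: condition met.
B: condition met.
C: fails — world v has no successor.
D: condition met.
E: fails — world u has no successor.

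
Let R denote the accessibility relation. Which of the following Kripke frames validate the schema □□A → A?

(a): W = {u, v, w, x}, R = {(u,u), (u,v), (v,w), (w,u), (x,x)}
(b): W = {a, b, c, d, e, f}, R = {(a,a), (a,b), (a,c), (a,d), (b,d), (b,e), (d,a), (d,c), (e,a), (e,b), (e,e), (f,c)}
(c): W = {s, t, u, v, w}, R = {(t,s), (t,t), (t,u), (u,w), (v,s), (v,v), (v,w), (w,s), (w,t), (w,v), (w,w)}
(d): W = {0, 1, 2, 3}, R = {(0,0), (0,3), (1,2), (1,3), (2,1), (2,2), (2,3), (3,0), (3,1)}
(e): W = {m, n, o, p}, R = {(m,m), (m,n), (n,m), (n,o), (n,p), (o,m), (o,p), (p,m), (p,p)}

(d)

Frame correspondent (Sahlqvist): ∀x ∃w (xR²w ∧ x = w) — i.e. a generalized confluence (Geach) condition.
(a): fails — at v but no t with vR²t and v=t.
(b): fails — at c but no w with cR²w and c=w.
(c): fails — at s but no w* with sR²w* and s=w*.
(d): condition met.
(e): fails — at o but no w with oR²w and o=w.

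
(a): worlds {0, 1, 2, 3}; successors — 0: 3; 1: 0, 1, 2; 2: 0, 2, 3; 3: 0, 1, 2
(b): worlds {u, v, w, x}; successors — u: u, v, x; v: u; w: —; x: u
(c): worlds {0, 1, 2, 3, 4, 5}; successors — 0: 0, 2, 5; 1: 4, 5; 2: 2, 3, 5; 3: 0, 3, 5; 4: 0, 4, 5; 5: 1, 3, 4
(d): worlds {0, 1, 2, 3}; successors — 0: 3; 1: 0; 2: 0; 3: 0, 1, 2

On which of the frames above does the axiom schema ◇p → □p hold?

none

This is the axiom for partial functionality; its first-order frame correspondent is ∀x ∀y ∀z (Rxy ∧ Rxz → y = z).
(a): fails — 1 sees both 0 and 1.
(b): fails — u sees both u and v.
(c): fails — 0 sees both 0 and 2.
(d): fails — 3 sees both 0 and 1.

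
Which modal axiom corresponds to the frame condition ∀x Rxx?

The condition is reflexivity. The T schema □s → s defines it.
Suppose □s→s is valid. At any x set V(s)={w : Rxw}. Then □s holds at x, so s holds at x, i.e. Rxx.

□s → s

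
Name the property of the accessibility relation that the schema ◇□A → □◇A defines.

Suppose ◇□A→□◇A is valid. Take Rxy, Rxz and set V(A)={w : Ryw}. Then □A at y so ◇□A at x, so □◇A at x, so ◇A at z, giving w with Rzw and Ryw.

convergence: ∀x ∀y ∀z (Rxy ∧ Rxz → ∃w (Ryw ∧ Rzw))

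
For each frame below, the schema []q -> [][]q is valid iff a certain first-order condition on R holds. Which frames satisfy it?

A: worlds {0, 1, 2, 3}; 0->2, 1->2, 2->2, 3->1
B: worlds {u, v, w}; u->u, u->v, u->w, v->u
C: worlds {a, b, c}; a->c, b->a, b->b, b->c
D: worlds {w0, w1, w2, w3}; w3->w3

This is the axiom for transitivity; its first-order frame correspondent is forall x forall y forall z (Rxy & Ryz -> Rxz).
A: fails — R31 and R12 but not R32.
B: fails — Rvu and Ruv but not Rvv.
C: holds.
D: holds.
Valid on: C, D.

C, D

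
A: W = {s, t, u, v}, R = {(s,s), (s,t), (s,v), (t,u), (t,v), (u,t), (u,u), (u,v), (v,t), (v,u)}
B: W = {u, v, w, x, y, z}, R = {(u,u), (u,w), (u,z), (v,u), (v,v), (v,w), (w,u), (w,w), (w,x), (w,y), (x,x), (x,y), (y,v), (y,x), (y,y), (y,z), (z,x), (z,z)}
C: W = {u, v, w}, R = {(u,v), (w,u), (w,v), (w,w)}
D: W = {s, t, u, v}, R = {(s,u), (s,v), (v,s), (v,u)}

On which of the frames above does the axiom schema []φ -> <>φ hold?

The schema corresponds to seriality: forall x exists y Rxy.
A: holds.
B: holds.
C: fails — world v has no successor.
D: fails — world t has no successor.
Valid on: A, B.

A, B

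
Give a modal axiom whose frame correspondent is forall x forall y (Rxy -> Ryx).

The condition is symmetry. The B schema q → □◇q defines it.
Suppose q→□◇q is valid. Take Rxy and set V(q)={x}. Then q at x, so □◇q at x, so ◇q at y, so some z with Ryz has q; z=x, i.e. Ryx.

q → □◇q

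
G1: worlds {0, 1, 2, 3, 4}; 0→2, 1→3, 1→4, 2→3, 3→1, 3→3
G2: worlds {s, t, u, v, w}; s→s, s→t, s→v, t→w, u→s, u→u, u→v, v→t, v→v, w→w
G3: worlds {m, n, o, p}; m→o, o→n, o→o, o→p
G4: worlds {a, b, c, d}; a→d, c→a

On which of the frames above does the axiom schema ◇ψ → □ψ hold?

Frame correspondent (Sahlqvist): ∀x ∀y ∀z (Rxy ∧ Rxz → y = z) — i.e. partial functionality.
G1: fails — 1 sees both 3 and 4.
G2: fails — s sees both s and t.
G3: fails — o sees both n and o.
G4: holds.
Valid on: G4.

G4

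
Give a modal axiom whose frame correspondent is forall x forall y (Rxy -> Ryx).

This is symmetry; the standard corresponding axiom is B: p → □◇p.

p → □◇p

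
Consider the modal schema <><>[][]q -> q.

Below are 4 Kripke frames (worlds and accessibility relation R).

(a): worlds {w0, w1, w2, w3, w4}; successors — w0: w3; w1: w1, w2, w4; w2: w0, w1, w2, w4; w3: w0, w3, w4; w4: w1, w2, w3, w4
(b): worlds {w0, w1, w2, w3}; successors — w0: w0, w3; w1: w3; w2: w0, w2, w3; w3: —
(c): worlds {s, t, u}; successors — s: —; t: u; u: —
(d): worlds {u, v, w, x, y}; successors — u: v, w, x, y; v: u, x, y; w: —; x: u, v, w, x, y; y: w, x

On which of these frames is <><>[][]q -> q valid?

Frame correspondent (Sahlqvist): forall x forall y (x R^2 y -> exists w (y R^2 w & x = w)) — i.e. a generalized confluence (Geach) condition.
(a): fails — w1R²w0 but no w with w0R²w and w1=w.
(b): fails — w0R²w3 but no w with w3R²w and w0=w.
(c): satisfies the condition.
(d): fails — uR²w but no t with wR²t and u=t.
Valid on: (c).

(c)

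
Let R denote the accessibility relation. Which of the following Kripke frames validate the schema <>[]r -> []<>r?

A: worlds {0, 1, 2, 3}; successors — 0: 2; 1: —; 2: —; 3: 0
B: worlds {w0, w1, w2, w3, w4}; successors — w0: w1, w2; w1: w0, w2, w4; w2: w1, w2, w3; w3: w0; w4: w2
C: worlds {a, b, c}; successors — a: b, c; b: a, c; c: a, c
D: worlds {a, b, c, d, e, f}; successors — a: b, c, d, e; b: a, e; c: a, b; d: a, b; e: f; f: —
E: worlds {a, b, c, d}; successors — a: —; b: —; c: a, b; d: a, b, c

C

The schema corresponds to convergence: forall x forall y forall z (Rxy & Rxz -> exists w (Ryw & Rzw)).
A: fails — R02 and R02 but 2 and 2 have no common successor.
B: fails — Rw2w2 and Rw2w3 but w2 and w3 have no common successor.
C: ✓.
D: fails — Rab and Rae but b and e have no common successor.
E: fails — Rcb and Rcb but b and b have no common successor.
Valid on: C.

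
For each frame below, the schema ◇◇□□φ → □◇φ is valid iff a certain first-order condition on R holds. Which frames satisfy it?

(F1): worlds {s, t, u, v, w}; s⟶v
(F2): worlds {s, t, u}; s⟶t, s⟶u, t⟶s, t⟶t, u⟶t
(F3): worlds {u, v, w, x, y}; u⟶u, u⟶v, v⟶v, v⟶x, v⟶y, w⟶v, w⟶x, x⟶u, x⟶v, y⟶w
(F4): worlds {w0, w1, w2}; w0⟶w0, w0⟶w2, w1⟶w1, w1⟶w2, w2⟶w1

This is the axiom for a generalized confluence (Geach) condition; its first-order frame correspondent is ∀x ∀y ∀z ((xR²y ∧ xRz) → ∃w (yR²w ∧ zRw)).
(F1): ✓.
(F2): ✓.
(F3): fails — vR²u, vRy but no t with uR²t and yRt.
(F4): ✓.
Valid on: (F1), (F2), (F4).

(F1), (F2), (F4)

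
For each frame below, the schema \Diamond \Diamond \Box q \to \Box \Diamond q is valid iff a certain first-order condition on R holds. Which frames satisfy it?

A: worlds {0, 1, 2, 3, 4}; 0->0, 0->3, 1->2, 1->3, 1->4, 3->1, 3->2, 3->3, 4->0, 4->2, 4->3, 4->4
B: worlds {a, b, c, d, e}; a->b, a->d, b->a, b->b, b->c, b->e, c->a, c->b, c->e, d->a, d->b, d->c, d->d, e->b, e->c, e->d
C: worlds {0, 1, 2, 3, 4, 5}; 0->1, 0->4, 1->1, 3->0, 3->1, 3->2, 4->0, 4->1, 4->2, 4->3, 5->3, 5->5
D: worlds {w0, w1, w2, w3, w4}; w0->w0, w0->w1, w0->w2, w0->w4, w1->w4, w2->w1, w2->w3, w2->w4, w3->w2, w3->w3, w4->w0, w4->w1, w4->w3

B

Frame correspondent (Sahlqvist): \forall x \forall y \forall z ((x R^2 y \wedge xRz) \to \exists w (yRw \wedge zRw)) — i.e. a generalized confluence (Geach) condition.
A: fails — 0R²2, 0R0 but no w with 2Rw and 0Rw.
B: satisfies the condition.
C: fails — 0R²2, 0R1 but no w with 2Rw and 1Rw.
D: fails — w0R²w1, w0Rw4 but no w with w1Rw and w4Rw.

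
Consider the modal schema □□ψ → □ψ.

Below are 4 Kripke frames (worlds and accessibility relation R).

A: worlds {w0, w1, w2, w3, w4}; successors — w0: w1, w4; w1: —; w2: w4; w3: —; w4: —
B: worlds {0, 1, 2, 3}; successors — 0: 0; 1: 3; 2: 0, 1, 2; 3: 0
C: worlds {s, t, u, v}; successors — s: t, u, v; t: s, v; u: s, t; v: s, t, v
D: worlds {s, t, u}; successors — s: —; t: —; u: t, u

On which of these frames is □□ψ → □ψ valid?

The schema corresponds to density: ∀x ∀y (Rxy → ∃z (Rxz ∧ Rzy)).
A: fails — Rw2w4 but no z with Rw2z and Rzw4.
B: fails — R13 but no z with R1z and Rz3.
C: fails — Rsu but no z with Rsz and Rzu.
D: ✓.

D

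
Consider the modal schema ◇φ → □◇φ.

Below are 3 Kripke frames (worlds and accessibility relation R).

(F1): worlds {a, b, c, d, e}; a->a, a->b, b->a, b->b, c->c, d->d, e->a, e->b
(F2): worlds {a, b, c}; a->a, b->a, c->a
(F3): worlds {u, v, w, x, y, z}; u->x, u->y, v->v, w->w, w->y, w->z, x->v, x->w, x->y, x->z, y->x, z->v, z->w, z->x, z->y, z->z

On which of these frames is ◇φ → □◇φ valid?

(F1), (F2)

Frame correspondent (Sahlqvist): ∀x ∀y ∀z (Rxy ∧ Rxz → Ryz) — i.e. the Euclidean property.
(F1): holds.
(F2): holds.
(F3): fails — Rux and Rux but not Rxx.
Valid on: (F1), (F2).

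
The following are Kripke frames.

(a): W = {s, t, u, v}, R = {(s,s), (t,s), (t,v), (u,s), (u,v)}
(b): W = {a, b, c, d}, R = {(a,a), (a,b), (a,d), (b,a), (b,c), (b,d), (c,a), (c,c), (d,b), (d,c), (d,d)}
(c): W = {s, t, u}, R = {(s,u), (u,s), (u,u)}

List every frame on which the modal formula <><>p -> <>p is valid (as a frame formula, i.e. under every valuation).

(a)

This is the axiom for transitivity; its first-order frame correspondent is forall x forall y forall z (Rxy & Ryz -> Rxz).
(a): satisfies the condition.
(b): fails — Rdc and Rca but not Rda.
(c): fails — Rsu and Rus but not Rss.
Valid on: (a).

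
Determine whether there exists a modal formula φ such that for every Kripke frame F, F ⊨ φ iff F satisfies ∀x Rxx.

This is a Sahlqvist condition; the T axiom □q → q defines it.

Yes — defined by □q → q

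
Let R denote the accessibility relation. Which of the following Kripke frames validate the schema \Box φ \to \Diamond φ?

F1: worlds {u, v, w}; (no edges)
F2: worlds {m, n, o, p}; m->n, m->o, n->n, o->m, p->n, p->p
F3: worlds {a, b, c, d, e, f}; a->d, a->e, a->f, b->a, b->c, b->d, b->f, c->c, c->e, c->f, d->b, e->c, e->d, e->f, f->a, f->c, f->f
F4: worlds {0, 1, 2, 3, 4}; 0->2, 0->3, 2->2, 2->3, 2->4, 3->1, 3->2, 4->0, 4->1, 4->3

F2, F3

This is the axiom for seriality; its first-order frame correspondent is \forall x \exists y Rxy.
F1: fails — world u has no successor.
F2: ✓.
F3: ✓.
F4: fails — world 1 has no successor.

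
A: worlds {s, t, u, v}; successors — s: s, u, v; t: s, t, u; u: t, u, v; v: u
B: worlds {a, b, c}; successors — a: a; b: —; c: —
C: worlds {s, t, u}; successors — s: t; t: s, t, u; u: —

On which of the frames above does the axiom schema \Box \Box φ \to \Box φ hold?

A, B, C

The schema corresponds to density: \forall x \forall y (Rxy \to \exists z (Rxz \wedge Rzy)).
A: satisfies the condition.
B: satisfies the condition.
C: satisfies the condition.
Valid on: A, B, C.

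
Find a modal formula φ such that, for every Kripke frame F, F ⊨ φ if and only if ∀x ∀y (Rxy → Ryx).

A defining formula is ψ → □◇ψ (the B axiom).
Suppose ψ→□◇ψ is valid. Take Rxy and set V(ψ)={x}. Then ψ at x, so □◇ψ at x, so ◇ψ at y, so some z with Ryz has ψ; z=x, i.e. Ryx.

ψ → □◇ψ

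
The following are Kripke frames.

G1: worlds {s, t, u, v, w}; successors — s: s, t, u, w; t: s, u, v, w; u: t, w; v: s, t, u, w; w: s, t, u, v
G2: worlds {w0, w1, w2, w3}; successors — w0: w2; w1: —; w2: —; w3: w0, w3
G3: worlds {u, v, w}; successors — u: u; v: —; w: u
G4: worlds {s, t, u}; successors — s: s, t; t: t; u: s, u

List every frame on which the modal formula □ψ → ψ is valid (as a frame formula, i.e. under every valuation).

G4

Frame correspondent (Sahlqvist): ∀x Rxx — i.e. reflexivity.
G1: fails — world t does not see itself.
G2: fails — world w0 does not see itself.
G3: fails — world v does not see itself.
G4: holds.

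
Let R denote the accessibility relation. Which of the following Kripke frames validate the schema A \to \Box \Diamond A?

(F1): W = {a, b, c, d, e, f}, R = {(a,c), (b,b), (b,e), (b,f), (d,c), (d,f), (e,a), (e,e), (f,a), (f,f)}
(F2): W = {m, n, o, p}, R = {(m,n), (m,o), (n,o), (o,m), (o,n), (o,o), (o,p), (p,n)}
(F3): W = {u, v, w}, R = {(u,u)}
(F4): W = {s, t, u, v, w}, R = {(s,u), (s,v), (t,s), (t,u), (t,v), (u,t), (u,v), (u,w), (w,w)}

(F3)

The schema corresponds to symmetry: \forall x \forall y (Rxy \to Ryx).
(F1): fails — Rdc but not Rcd.
(F2): fails — Rop but not Rpo.
(F3): holds.
(F4): fails — Ruv but not Rvu.
Valid on: (F3).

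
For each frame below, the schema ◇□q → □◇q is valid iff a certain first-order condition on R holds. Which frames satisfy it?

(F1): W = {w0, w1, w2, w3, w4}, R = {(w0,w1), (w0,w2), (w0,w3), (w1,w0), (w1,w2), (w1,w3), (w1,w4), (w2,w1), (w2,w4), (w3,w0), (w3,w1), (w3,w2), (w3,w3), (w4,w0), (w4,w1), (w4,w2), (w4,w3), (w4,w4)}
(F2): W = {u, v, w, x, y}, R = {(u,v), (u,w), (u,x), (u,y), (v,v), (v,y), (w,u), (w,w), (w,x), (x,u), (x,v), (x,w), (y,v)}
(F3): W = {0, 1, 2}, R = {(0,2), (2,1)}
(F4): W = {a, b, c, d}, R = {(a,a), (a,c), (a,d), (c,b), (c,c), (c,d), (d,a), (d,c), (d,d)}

(F1)

Frame correspondent (Sahlqvist): ∀x ∀y ∀z (Rxy ∧ Rxz → ∃w (Ryw ∧ Rzw)) — i.e. convergence.
(F1): satisfies the condition.
(F2): fails — Ruv and Ruw but v and w have no common successor.
(F3): fails — R21 and R21 but 1 and 1 have no common successor.
(F4): fails — Rcc and Rcb but c and b have no common successor.
Valid on: (F1).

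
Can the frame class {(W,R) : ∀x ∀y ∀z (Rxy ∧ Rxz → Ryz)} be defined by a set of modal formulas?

Yes, by ◇p → □◇p

The condition is the Euclidean property. A defining modal formula is ◇p → □◇p.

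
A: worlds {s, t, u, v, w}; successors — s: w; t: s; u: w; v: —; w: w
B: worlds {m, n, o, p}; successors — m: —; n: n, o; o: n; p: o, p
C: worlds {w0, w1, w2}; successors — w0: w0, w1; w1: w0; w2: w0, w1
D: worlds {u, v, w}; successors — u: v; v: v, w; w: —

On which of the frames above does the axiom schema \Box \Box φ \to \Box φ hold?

Frame correspondent (Sahlqvist): \forall x \forall y (Rxy \to \exists z (Rxz \wedge Rzy)) — i.e. density.
A: fails — Rts but no z with Rtz and Rzs.
B: ✓.
C: ✓.
D: ✓.
Valid on: B, C, D.

B, C, D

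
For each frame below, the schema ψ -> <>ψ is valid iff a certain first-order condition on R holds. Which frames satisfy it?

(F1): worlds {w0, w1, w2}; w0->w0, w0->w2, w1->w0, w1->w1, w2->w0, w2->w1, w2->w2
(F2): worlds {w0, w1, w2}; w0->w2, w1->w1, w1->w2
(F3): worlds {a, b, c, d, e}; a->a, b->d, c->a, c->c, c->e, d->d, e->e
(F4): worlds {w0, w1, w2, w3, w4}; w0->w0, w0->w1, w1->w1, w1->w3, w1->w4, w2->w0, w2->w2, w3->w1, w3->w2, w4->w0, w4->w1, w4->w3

Frame correspondent (Sahlqvist): forall x Rxx — i.e. reflexivity.
(F1): condition met.
(F2): fails — world w0 does not see itself.
(F3): fails — world b does not see itself.
(F4): fails — world w3 does not see itself.

(F1)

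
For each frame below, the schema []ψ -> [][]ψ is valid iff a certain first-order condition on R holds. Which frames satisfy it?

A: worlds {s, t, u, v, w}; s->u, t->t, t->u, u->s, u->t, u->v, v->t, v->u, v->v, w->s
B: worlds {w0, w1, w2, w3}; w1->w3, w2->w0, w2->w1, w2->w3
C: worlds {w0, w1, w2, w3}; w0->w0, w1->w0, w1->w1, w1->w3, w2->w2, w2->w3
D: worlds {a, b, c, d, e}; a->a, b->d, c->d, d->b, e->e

B, C

The schema corresponds to transitivity: forall x forall y forall z (Rxy & Ryz -> Rxz).
A: fails — Ruv and Rvu but not Ruu.
B: ✓.
C: ✓.
D: fails — Rcd and Rdb but not Rcb.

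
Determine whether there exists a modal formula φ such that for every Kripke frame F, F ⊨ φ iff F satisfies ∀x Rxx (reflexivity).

Yes — defined by □q → q

This is a Sahlqvist condition; the T axiom □q → q defines it.
Suppose □q→q is valid. At any x set V(q)={w : Rxw}. Then □q holds at x, so q holds at x, i.e. Rxx.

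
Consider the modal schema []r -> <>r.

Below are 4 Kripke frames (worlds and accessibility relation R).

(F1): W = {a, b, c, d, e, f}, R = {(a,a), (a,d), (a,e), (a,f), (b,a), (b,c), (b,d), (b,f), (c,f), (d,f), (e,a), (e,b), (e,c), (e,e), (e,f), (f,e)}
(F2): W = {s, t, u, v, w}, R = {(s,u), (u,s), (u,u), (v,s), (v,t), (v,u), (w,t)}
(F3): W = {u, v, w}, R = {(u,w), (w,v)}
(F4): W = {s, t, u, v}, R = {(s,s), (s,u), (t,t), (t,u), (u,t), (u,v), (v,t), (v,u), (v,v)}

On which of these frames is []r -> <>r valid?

The schema corresponds to seriality: forall x exists y Rxy.
(F1): satisfies the condition.
(F2): fails — world t has no successor.
(F3): fails — world v has no successor.
(F4): satisfies the condition.

(F1), (F4)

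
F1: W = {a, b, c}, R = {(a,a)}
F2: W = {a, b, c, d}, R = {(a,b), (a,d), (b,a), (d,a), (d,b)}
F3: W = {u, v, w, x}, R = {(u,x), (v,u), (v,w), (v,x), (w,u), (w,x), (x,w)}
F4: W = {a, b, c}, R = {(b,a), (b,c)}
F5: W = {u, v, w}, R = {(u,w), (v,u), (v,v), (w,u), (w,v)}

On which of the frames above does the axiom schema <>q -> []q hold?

Frame correspondent (Sahlqvist): forall x forall y forall z (Rxy & Rxz -> y = z) — i.e. partial functionality.
F1: condition met.
F2: fails — a sees both b and d.
F3: fails — v sees both u and w.
F4: fails — b sees both a and c.
F5: fails — v sees both u and v.

F1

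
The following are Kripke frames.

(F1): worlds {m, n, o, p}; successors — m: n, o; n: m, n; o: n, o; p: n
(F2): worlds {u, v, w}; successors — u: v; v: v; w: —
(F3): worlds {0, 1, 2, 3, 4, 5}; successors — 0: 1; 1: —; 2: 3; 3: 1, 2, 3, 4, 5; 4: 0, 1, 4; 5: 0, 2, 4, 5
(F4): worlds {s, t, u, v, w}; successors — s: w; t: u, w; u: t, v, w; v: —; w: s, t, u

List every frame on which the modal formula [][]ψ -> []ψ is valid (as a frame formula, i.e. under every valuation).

(F1), (F2)

The schema corresponds to density: forall x forall y (Rxy -> exists z (Rxz & Rzy)).
(F1): satisfies the condition.
(F2): satisfies the condition.
(F3): fails — R01 but no z with R0z and Rz1.
(F4): fails — Ruv but no z with Ruz and Rzv.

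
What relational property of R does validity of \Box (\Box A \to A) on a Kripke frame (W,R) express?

This is the T□ axiom.
Its frame correspondent is shift-reflexivity — \forall x \forall y (Rxy \to Ryy).

shift-reflexivity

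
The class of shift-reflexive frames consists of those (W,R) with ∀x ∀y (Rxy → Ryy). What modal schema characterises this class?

A defining formula is □(□q → q) (the T□ axiom).
Suppose □(□q→q) is valid. Take Rxy and set V(q)={w : Ryw}. Then at y, □q holds; since □(□q→q) at x, □q→q at y, so q at y, i.e. Ryy.

□(□q → q)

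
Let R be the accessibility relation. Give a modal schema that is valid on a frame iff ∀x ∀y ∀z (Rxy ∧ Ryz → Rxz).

□r → □□r

This is transitivity; the standard corresponding axiom is 4: □r → □□r.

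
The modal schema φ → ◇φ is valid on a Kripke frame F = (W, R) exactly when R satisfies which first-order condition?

This is a form of the T axiom.
It corresponds to reflexivity: ∀x Rxx.

reflexivity: ∀x Rxx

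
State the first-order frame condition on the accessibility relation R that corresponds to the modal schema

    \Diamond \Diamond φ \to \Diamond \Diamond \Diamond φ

\forall x \forall y (x R^2 y \to \exists w (y = w \wedge x R^3 w))

This is a Sahlqvist (Geach-type) schema ◇^2□^0φ → □^0◇^3φ.
Minimal-valuation argument: fix x; take any y with xR^2y and any z with xR^0z. Set V(φ) to the set of worlds R-reachable from y in exactly 0 steps. Then □^0φ holds at y, so the antecedent holds at x; validity forces ◇^3φ at z, giving a w with zR^3w and yR^0w.
First-order correspondent: \forall x \forall y (x R^2 y \to \exists w (y = w \wedge x R^3 w)).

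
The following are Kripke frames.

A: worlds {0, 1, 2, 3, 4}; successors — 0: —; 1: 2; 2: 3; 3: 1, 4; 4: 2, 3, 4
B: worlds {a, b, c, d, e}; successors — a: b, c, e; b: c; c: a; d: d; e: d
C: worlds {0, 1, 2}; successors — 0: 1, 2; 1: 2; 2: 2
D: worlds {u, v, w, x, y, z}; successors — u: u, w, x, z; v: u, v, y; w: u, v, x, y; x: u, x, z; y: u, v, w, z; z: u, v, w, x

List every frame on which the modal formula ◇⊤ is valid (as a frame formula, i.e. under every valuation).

B, C, D

Frame correspondent (Sahlqvist): ∀x ∃y Rxy — i.e. seriality.
A: fails — world 0 has no successor.
B: ✓.
C: ✓.
D: ✓.
Valid on: B, C, D.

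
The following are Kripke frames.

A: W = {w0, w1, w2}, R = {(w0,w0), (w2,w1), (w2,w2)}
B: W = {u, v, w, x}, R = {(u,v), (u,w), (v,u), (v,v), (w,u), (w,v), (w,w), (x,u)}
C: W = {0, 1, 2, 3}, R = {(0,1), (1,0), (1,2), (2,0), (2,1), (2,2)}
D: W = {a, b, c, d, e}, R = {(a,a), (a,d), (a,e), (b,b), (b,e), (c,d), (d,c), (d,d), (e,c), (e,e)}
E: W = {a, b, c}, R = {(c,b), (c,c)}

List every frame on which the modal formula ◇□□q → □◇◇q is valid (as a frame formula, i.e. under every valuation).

B, C, D

The schema corresponds to a generalized confluence (Geach) condition: ∀x ∀y ∀z ((xRy ∧ xRz) → ∃w (yR²w ∧ zR²w)).
A: fails — w2Rw1, w2Rw1 but no w with w1R²w and w1R²w.
B: ✓.
C: ✓.
D: ✓.
E: fails — cRb, cRb but no w with bR²w and bR²w.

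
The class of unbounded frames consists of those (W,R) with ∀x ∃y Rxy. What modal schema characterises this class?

The condition is seriality. The D schema □s → ◇s defines it.
Suppose □s→◇s is valid. At any x set V(s)=W. Then □s at x, so ◇s at x, so x has a successor.

□s → ◇s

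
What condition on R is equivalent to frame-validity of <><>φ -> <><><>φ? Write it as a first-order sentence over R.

This is a Sahlqvist (Geach-type) schema ◇^2□^0φ → □^0◇^3φ.
First-order correspondent: forall x forall y (x R^2 y -> exists w (y = w & x R^3 w)).

forall x forall y (x R^2 y -> exists w (y = w & x R^3 w))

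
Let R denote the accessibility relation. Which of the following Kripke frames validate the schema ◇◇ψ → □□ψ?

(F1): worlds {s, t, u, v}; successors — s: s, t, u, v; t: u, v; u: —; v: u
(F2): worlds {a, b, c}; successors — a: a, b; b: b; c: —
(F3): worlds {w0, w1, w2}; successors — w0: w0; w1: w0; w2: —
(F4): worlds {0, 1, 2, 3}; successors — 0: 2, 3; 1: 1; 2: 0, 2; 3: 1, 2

(F3)

Frame correspondent (Sahlqvist): ∀x ∀y ∀z ((xR²y ∧ xR²z) → ∃w (y = w ∧ z = w)) — i.e. a generalized confluence (Geach) condition.
(F1): fails — sR²s, sR²t but s ≠ t.
(F2): fails — aR²a, aR²b but a ≠ b.
(F3): satisfies the condition.
(F4): fails — 0R²0, 0R²1 but 0 ≠ 1.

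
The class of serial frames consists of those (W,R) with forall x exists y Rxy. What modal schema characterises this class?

A defining formula is □ψ → ◇ψ (the D axiom).

□ψ → ◇ψ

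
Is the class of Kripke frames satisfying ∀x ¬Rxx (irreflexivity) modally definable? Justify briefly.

No — not modally definable

Modal frame validity is preserved under surjective bounded morphisms.
The 2-cycle (worlds a,b with a→b→a) is irreflexive, and the map sending every world to a single reflexive point • is a surjective bounded morphism (forth: every edge maps to (•,•); back: every world has a successor). So any modal formula valid on the 2-cycle is also valid on the reflexive point, which is not irreflexive.
Hence irreflexivity is not modally definable.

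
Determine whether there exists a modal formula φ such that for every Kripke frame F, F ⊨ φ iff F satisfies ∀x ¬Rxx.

If a class were modally definable it would be closed under surjective bounded morphisms (Goldblatt–Thomason).
The 5-cycle (worlds w0,w1,w2,w3,w4 with w0→w1→w2→w3→w4→w0) is irreflexive, and the map sending every world to a single reflexive point • is a surjective bounded morphism (forth: every edge maps to (•,•); back: every world has a successor). So any modal formula valid on the 5-cycle is also valid on the reflexive point, which is not irreflexive.
So no modal formula (or set of formulas) defines exactly the irreflexive frames.

No — not modally definable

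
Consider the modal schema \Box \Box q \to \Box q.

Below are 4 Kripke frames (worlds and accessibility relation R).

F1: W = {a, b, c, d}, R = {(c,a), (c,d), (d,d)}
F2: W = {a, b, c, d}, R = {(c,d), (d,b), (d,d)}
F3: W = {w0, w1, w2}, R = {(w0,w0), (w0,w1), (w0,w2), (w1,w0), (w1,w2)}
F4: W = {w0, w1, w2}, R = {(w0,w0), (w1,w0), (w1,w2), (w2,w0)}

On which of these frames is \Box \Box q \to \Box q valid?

F2, F3

This is the axiom for density; its first-order frame correspondent is \forall x \forall y (Rxy \to \exists z (Rxz \wedge Rzy)).
F1: fails — Rca but no z with Rcz and Rza.
F2: holds.
F3: holds.
F4: fails — Rw1w2 but no z with Rw1z and Rzw2.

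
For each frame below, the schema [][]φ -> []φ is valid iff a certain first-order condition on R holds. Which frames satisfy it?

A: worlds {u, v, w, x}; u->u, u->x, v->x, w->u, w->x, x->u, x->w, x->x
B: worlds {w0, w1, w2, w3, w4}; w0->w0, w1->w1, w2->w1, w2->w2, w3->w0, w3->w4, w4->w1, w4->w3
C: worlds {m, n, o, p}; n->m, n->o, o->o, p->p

A

Frame correspondent (Sahlqvist): forall x forall y (Rxy -> exists z (Rxz & Rzy)) — i.e. density.
A: holds.
B: fails — Rw4w3 but no z with Rw4z and Rzw3.
C: fails — Rnm but no z with Rnz and Rzm.
Valid on: A.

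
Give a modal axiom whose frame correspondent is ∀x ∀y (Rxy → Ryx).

The condition is symmetry. The B schema s → □◇s defines it.

s → □◇s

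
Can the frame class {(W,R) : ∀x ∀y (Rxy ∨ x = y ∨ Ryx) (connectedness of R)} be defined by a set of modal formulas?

Modal frame validity is preserved under disjoint unions.
Take 4 disjoint single-world reflexive frames: each is trivially connected, but their disjoint union has 4 worlds with no edge between distinct components, so it is not connected.
So the class is not modally definable.

No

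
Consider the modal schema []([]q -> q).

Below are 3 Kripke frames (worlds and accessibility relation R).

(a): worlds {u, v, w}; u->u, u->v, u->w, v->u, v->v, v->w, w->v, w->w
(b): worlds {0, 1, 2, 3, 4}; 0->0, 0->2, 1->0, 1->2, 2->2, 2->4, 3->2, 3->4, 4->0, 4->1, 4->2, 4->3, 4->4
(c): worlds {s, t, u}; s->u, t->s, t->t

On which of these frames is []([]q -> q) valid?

Frame correspondent (Sahlqvist): forall x forall y (Rxy -> Ryy) — i.e. shift-reflexivity.
(a): holds.
(b): fails — R43 but not R33.
(c): fails — Rsu but not Ruu.

(a)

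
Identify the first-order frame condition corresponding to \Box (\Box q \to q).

shift-reflexivity

Suppose □(□q→q) is valid. Take Rxy and set V(q)={w : Ryw}. Then at y, □q holds; since □(□q→q) at x, □q→q at y, so q at y, i.e. Ryy.
Conversely, on a frame with shift-reflexivity the schema holds at every world under every valuation.
Frame condition: \forall x \forall y (Rxy \to Ryy).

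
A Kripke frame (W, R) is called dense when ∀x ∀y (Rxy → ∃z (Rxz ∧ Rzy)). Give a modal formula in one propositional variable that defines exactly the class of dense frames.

□□ψ → □ψ

A defining formula is □□ψ → □ψ (the C4 axiom).
Suppose □□ψ→□ψ is valid. Take Rxy and set V(ψ)={w : xR²w}. Then □□ψ at x, so □ψ at x, so ψ at y, i.e. ∃z(Rxz∧Rzy).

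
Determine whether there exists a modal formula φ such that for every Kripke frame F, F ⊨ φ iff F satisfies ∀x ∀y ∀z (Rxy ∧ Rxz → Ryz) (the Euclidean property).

Yes, by ◇p → □◇p

Yes: it is the Euclidean property, defined by the 5 schema ◇p → □◇p.
Suppose ◇p→□◇p is valid. Take Rxy, Rxz and set V(p)={y}. Then ◇p at x, so □◇p at x, so ◇p at z, so some w with Rzw has p; w=y, i.e. Rzy. By symmetry of the argument, Ryz.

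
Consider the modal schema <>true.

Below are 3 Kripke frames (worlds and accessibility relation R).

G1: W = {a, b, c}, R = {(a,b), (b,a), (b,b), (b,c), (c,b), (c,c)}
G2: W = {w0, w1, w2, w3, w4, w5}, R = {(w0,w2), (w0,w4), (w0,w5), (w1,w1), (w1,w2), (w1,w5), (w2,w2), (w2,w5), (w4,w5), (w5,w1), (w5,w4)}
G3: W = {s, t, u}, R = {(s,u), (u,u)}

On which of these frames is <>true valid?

The schema corresponds to seriality: forall x exists y Rxy.
G1: condition met.
G2: fails — world w3 has no successor.
G3: fails — world t has no successor.
Valid on: G1.

G1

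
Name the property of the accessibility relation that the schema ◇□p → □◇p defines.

Suppose ◇□p→□◇p is valid. Take Rxy, Rxz and set V(p)={w : Ryw}. Then □p at y so ◇□p at x, so □◇p at x, so ◇p at z, giving w with Rzw and Ryw.

convergence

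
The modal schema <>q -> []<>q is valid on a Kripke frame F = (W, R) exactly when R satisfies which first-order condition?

Suppose ◇q→□◇q is valid. Take Rxy, Rxz and set V(q)={y}. Then ◇q at x, so □◇q at x, so ◇q at z, so some w with Rzw has q; w=y, i.e. Rzy. By symmetry of the argument, Ryz.

the Euclidean property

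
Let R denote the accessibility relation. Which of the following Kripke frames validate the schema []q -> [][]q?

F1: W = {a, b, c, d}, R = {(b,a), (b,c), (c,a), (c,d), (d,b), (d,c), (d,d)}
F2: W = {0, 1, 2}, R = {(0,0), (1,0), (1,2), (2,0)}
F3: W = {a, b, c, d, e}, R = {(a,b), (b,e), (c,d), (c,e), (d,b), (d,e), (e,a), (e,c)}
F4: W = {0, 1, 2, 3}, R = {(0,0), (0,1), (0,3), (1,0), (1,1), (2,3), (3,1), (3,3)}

F2

Frame correspondent (Sahlqvist): forall x forall y forall z (Rxy & Ryz -> Rxz) — i.e. transitivity.
F1: fails — Rbc and Rcd but not Rbd.
F2: holds.
F3: fails — Rcd and Rdb but not Rcb.
F4: fails — R10 and R03 but not R13.
Valid on: F2.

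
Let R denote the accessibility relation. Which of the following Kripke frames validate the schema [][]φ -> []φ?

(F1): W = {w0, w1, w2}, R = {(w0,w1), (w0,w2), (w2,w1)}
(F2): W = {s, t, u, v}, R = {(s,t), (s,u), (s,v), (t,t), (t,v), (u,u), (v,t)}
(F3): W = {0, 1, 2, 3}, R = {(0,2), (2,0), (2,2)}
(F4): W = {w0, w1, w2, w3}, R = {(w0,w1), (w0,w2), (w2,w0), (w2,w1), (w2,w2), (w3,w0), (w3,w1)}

The schema corresponds to density: forall x forall y (Rxy -> exists z (Rxz & Rzy)).
(F1): fails — Rw2w1 but no z with Rw2z and Rzw1.
(F2): condition met.
(F3): condition met.
(F4): fails — Rw3w0 but no z with Rw3z and Rzw0.

(F2), (F3)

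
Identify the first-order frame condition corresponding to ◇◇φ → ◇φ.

Transitivity

Replacing φ by ¬φ and contraposing gives the equivalent schema □φ → □□φ.
Suppose □φ→□□φ is valid. Take Rxy, Ryz and set V(φ)={w : Rxw}. Then □φ at x, so □□φ at x, so □φ at y, so φ at z, i.e. Rxz.
Conversely, any frame satisfying ∀x ∀y ∀z (Rxy ∧ Ryz → Rxz) validates the schema.
So the correspondent is transitivity.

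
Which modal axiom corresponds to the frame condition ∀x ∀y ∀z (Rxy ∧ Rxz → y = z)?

The condition is partial functionality. The CD schema ◇ψ → □ψ defines it.

◇ψ → □ψ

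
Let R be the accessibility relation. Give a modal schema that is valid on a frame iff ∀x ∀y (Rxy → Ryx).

This is symmetry; the standard corresponding axiom is B: ψ → □◇ψ.
Suppose ψ→□◇ψ is valid. Take Rxy and set V(ψ)={x}. Then ψ at x, so □◇ψ at x, so ◇ψ at y, so some z with Ryz has ψ; z=x, i.e. Ryx.

ψ → □◇ψ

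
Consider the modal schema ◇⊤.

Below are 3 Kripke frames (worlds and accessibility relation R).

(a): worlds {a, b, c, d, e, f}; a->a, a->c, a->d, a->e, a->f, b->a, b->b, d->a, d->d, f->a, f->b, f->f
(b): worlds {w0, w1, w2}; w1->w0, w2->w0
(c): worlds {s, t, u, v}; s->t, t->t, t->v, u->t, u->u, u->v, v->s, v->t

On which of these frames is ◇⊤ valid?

The schema corresponds to seriality: ∀x ∃y Rxy.
(a): fails — world c has no successor.
(b): fails — world w0 has no successor.
(c): holds.

(c)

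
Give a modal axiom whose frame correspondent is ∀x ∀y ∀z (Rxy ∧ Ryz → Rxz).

The condition is transitivity. The 4 schema □s → □□s defines it.
Suppose □s→□□s is valid. Take Rxy, Ryz and set V(s)={w : Rxw}. Then □s at x, so □□s at x, so □s at y, so s at z, i.e. Rxz.

□s → □□s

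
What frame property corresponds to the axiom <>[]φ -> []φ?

the Euclidean property: forall x forall y forall z (Rxy & Rxz -> Ryz)

This is a form of the 5 axiom.
It corresponds to the Euclidean property: forall x forall y forall z (Rxy & Rxz -> Ryz).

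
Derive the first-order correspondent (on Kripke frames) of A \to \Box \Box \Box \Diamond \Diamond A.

This is a Sahlqvist (Geach-type) schema ◇^0□^0A → □^3◇^2A.
First-order correspondent: \forall x \forall z (x R^3 z \to \exists w (x = w \wedge z R^2 w)).

\forall x \forall z (x R^3 z \to \exists w (x = w \wedge z R^2 w))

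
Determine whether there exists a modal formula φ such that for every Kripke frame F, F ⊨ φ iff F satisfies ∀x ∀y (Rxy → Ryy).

Yes: it is shift-reflexivity, defined by the T□ schema □(□p → p).
Suppose □(□p→p) is valid. Take Rxy and set V(p)={w : Ryw}. Then at y, □p holds; since □(□p→p) at x, □p→p at y, so p at y, i.e. Ryy.

Yes, by □(□p → p)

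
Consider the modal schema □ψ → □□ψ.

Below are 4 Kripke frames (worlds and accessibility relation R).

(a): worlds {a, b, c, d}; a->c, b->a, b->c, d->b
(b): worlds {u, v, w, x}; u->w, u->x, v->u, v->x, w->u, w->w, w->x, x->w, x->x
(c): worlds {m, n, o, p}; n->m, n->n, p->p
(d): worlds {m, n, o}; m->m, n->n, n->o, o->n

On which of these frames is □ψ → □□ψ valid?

This is the axiom for transitivity; its first-order frame correspondent is ∀x ∀y ∀z (Rxy ∧ Ryz → Rxz).
(a): fails — Rdb and Rba but not Rda.
(b): fails — Rxw and Rwu but not Rxu.
(c): satisfies the condition.
(d): fails — Ron and Rno but not Roo.

(c)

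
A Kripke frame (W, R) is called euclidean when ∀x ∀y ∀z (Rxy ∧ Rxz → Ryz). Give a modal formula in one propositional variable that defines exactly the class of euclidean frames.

◇ψ → □◇ψ

The condition is the Euclidean property. The 5 schema ◇ψ → □◇ψ defines it.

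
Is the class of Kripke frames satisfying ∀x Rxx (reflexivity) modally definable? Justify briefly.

The condition is reflexivity. A defining modal formula is □q → q.

Yes, by □q → q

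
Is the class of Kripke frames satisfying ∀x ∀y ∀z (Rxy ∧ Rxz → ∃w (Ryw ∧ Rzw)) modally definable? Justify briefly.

Yes — defined by ◇□p → □◇p

This is a Sahlqvist condition; the .2 axiom ◇□p → □◇p defines it.
Suppose ◇□p→□◇p is valid. Take Rxy, Rxz and set V(p)={w : Ryw}. Then □p at y so ◇□p at x, so □◇p at x, so ◇p at z, giving w with Rzw and Ryw.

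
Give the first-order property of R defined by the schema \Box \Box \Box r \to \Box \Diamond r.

This is a Sahlqvist (Geach-type) schema ◇^0□^3r → □^1◇^1r.
Minimal-valuation argument: fix x; take any y with xR^0y and any z with xR^1z. Set V(r) to the set of worlds R-reachable from y in exactly 3 steps. Then □^3r holds at y, so the antecedent holds at x; validity forces ◇^1r at z, giving a w with zR^1w and yR^3w.
First-order correspondent: \forall x \forall z (xRz \to \exists w (x R^3 w \wedge zRw)).

\forall x \forall z (xRz \to \exists w (x R^3 w \wedge zRw))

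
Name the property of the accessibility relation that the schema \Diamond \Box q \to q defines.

symmetry: \forall x \forall y (Rxy \to Ryx)

This schema is equivalent to the B axiom q → □◇q.
Its frame correspondent is symmetry — \forall x \forall y (Rxy \to Ryx).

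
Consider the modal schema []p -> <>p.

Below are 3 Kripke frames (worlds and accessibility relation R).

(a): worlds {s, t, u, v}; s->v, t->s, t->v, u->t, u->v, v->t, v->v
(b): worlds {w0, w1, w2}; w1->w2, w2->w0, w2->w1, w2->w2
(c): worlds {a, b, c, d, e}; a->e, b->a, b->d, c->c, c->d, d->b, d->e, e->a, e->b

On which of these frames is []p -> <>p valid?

(a), (c)

The schema corresponds to seriality: forall x exists y Rxy.
(a): ✓.
(b): fails — world w0 has no successor.
(c): ✓.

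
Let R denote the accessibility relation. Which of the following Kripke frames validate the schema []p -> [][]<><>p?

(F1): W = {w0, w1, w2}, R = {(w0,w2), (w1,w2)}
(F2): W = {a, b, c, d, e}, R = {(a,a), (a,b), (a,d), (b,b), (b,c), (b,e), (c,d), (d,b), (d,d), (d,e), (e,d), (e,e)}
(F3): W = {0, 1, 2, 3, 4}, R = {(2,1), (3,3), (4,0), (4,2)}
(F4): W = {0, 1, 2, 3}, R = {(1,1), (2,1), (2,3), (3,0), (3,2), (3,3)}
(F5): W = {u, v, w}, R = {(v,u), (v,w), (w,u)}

(F1), (F2)

Frame correspondent (Sahlqvist): forall x forall z (x R^2 z -> exists w (xRw & z R^2 w)) — i.e. a generalized confluence (Geach) condition.
(F1): holds.
(F2): holds.
(F3): fails — 4R²1 but no w with 4Rw and 1R²w.
(F4): fails — 2R²0 but no w with 2Rw and 0R²w.
(F5): fails — vR²u but no t with vRt and uR²t.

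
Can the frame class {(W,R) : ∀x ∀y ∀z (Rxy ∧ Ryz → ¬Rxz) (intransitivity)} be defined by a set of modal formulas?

Any modally definable frame class is closed under surjective bounded morphisms.
The 7-cycle (worlds w0,w1,w2,w3,w4,w5,w6 with w0→w1→w2→w3→w4→w5→w6→w0) is intransitive. Mapping every world to a single reflexive point • is a surjective bounded morphism; the reflexive point is not intransitive (R••∧R•• but R••).
So no modal formula (or set of formulas) defines exactly the intransitive frames.

Not modally definable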